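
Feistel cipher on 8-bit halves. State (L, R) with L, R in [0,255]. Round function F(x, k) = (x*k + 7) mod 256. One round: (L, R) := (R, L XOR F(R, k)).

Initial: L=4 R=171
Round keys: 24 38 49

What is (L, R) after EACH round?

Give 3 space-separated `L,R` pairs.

Answer: 171,11 11,2 2,98

Derivation:
Round 1 (k=24): L=171 R=11
Round 2 (k=38): L=11 R=2
Round 3 (k=49): L=2 R=98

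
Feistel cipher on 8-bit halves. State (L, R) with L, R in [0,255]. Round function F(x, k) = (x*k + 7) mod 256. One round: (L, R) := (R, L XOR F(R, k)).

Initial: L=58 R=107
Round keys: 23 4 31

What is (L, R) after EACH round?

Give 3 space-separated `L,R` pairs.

Round 1 (k=23): L=107 R=158
Round 2 (k=4): L=158 R=20
Round 3 (k=31): L=20 R=237

Answer: 107,158 158,20 20,237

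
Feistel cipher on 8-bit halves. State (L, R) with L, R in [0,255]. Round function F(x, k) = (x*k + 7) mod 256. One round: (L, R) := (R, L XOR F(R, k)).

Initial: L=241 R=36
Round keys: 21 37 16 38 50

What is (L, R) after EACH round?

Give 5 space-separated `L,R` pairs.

Round 1 (k=21): L=36 R=10
Round 2 (k=37): L=10 R=93
Round 3 (k=16): L=93 R=221
Round 4 (k=38): L=221 R=136
Round 5 (k=50): L=136 R=74

Answer: 36,10 10,93 93,221 221,136 136,74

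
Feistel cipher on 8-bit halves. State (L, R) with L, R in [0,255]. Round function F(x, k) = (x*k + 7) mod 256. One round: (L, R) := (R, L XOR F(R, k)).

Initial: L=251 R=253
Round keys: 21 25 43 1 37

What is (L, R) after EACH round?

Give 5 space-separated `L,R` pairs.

Answer: 253,51 51,255 255,239 239,9 9,187

Derivation:
Round 1 (k=21): L=253 R=51
Round 2 (k=25): L=51 R=255
Round 3 (k=43): L=255 R=239
Round 4 (k=1): L=239 R=9
Round 5 (k=37): L=9 R=187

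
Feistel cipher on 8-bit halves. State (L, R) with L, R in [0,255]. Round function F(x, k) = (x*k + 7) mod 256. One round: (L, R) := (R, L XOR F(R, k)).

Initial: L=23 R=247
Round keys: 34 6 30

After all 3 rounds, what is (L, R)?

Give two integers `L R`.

Answer: 100 125

Derivation:
Round 1 (k=34): L=247 R=194
Round 2 (k=6): L=194 R=100
Round 3 (k=30): L=100 R=125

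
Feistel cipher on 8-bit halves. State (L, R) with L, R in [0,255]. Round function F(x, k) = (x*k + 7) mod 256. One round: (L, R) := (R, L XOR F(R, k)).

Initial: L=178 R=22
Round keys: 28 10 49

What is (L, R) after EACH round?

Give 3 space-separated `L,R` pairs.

Round 1 (k=28): L=22 R=221
Round 2 (k=10): L=221 R=191
Round 3 (k=49): L=191 R=75

Answer: 22,221 221,191 191,75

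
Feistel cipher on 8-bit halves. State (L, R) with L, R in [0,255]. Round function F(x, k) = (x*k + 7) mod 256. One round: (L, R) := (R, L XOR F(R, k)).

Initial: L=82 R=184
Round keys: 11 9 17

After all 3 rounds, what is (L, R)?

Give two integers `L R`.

Answer: 20 230

Derivation:
Round 1 (k=11): L=184 R=189
Round 2 (k=9): L=189 R=20
Round 3 (k=17): L=20 R=230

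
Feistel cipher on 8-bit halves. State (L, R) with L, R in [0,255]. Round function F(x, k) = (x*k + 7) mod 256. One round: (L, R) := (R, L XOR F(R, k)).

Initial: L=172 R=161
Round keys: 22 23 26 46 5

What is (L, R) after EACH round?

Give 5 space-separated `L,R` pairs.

Answer: 161,113 113,143 143,252 252,192 192,59

Derivation:
Round 1 (k=22): L=161 R=113
Round 2 (k=23): L=113 R=143
Round 3 (k=26): L=143 R=252
Round 4 (k=46): L=252 R=192
Round 5 (k=5): L=192 R=59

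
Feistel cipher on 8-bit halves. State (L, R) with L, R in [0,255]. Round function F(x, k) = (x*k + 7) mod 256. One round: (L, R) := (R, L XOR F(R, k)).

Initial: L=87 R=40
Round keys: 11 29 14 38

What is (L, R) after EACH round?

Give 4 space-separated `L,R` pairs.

Answer: 40,232 232,103 103,65 65,202

Derivation:
Round 1 (k=11): L=40 R=232
Round 2 (k=29): L=232 R=103
Round 3 (k=14): L=103 R=65
Round 4 (k=38): L=65 R=202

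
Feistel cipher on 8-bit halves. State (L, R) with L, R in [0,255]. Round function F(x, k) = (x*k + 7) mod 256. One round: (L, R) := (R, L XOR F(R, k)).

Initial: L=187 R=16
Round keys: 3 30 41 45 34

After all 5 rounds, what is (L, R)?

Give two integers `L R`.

Answer: 142 49

Derivation:
Round 1 (k=3): L=16 R=140
Round 2 (k=30): L=140 R=127
Round 3 (k=41): L=127 R=210
Round 4 (k=45): L=210 R=142
Round 5 (k=34): L=142 R=49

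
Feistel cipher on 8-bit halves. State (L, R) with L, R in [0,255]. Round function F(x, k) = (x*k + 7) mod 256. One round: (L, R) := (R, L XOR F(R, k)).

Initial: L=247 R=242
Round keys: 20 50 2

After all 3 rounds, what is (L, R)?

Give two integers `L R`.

Round 1 (k=20): L=242 R=24
Round 2 (k=50): L=24 R=69
Round 3 (k=2): L=69 R=137

Answer: 69 137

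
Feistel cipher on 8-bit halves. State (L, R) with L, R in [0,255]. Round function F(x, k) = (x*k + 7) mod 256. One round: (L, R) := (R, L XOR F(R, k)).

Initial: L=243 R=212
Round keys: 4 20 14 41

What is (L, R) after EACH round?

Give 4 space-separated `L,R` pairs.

Round 1 (k=4): L=212 R=164
Round 2 (k=20): L=164 R=3
Round 3 (k=14): L=3 R=149
Round 4 (k=41): L=149 R=231

Answer: 212,164 164,3 3,149 149,231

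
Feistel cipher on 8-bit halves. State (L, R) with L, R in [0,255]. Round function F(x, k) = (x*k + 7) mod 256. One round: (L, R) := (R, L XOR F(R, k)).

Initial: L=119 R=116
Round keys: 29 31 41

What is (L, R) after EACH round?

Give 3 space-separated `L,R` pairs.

Round 1 (k=29): L=116 R=92
Round 2 (k=31): L=92 R=95
Round 3 (k=41): L=95 R=98

Answer: 116,92 92,95 95,98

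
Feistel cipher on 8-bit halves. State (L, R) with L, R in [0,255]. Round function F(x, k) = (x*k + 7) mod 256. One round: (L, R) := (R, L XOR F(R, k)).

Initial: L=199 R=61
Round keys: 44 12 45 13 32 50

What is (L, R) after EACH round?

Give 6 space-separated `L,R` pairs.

Answer: 61,68 68,10 10,141 141,58 58,202 202,65

Derivation:
Round 1 (k=44): L=61 R=68
Round 2 (k=12): L=68 R=10
Round 3 (k=45): L=10 R=141
Round 4 (k=13): L=141 R=58
Round 5 (k=32): L=58 R=202
Round 6 (k=50): L=202 R=65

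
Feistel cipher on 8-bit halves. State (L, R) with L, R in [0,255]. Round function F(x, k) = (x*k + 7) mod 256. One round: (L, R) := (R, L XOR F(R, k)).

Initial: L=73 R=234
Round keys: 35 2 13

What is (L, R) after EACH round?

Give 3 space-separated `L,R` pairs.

Round 1 (k=35): L=234 R=76
Round 2 (k=2): L=76 R=117
Round 3 (k=13): L=117 R=180

Answer: 234,76 76,117 117,180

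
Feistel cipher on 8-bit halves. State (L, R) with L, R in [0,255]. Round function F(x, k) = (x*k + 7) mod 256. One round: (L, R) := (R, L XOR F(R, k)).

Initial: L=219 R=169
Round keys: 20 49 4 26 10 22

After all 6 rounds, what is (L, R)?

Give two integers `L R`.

Answer: 58 224

Derivation:
Round 1 (k=20): L=169 R=224
Round 2 (k=49): L=224 R=78
Round 3 (k=4): L=78 R=223
Round 4 (k=26): L=223 R=227
Round 5 (k=10): L=227 R=58
Round 6 (k=22): L=58 R=224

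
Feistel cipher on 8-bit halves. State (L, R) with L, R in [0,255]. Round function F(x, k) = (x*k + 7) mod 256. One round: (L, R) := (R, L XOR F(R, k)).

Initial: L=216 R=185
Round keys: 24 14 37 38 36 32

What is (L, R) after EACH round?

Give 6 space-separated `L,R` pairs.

Answer: 185,135 135,208 208,144 144,183 183,83 83,208

Derivation:
Round 1 (k=24): L=185 R=135
Round 2 (k=14): L=135 R=208
Round 3 (k=37): L=208 R=144
Round 4 (k=38): L=144 R=183
Round 5 (k=36): L=183 R=83
Round 6 (k=32): L=83 R=208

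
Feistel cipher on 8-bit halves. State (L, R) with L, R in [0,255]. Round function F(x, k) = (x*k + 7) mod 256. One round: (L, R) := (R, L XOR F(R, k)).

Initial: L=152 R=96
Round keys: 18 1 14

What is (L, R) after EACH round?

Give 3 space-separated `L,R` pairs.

Round 1 (k=18): L=96 R=95
Round 2 (k=1): L=95 R=6
Round 3 (k=14): L=6 R=4

Answer: 96,95 95,6 6,4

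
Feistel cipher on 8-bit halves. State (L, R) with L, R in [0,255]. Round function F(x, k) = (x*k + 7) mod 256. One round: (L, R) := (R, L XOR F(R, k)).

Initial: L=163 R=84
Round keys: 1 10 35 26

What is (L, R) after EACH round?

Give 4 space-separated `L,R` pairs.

Round 1 (k=1): L=84 R=248
Round 2 (k=10): L=248 R=227
Round 3 (k=35): L=227 R=232
Round 4 (k=26): L=232 R=116

Answer: 84,248 248,227 227,232 232,116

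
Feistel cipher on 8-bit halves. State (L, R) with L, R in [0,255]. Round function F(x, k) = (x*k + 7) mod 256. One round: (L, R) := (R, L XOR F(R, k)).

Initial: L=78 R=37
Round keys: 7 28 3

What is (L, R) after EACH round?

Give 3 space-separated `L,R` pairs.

Round 1 (k=7): L=37 R=68
Round 2 (k=28): L=68 R=82
Round 3 (k=3): L=82 R=185

Answer: 37,68 68,82 82,185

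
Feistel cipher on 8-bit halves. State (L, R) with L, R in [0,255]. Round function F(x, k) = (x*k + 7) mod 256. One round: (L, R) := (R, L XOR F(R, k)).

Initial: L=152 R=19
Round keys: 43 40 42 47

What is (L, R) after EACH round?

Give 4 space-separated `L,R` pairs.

Round 1 (k=43): L=19 R=160
Round 2 (k=40): L=160 R=20
Round 3 (k=42): L=20 R=239
Round 4 (k=47): L=239 R=252

Answer: 19,160 160,20 20,239 239,252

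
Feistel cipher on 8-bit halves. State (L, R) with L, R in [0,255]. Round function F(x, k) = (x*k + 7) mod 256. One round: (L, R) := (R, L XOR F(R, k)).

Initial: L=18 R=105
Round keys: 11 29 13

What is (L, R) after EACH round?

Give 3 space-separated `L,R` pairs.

Answer: 105,152 152,86 86,253

Derivation:
Round 1 (k=11): L=105 R=152
Round 2 (k=29): L=152 R=86
Round 3 (k=13): L=86 R=253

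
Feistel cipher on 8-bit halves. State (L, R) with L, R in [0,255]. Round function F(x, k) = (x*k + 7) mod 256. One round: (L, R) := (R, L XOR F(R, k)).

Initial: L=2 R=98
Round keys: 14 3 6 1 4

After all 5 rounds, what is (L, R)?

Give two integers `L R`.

Round 1 (k=14): L=98 R=97
Round 2 (k=3): L=97 R=72
Round 3 (k=6): L=72 R=214
Round 4 (k=1): L=214 R=149
Round 5 (k=4): L=149 R=141

Answer: 149 141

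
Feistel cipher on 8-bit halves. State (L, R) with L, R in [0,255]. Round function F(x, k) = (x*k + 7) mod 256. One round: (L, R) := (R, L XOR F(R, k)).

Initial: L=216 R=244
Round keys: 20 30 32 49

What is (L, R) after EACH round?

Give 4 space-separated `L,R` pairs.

Round 1 (k=20): L=244 R=207
Round 2 (k=30): L=207 R=189
Round 3 (k=32): L=189 R=104
Round 4 (k=49): L=104 R=82

Answer: 244,207 207,189 189,104 104,82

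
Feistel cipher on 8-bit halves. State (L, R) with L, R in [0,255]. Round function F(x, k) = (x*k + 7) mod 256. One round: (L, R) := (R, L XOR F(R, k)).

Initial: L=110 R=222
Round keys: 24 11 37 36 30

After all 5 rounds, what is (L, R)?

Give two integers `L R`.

Round 1 (k=24): L=222 R=185
Round 2 (k=11): L=185 R=36
Round 3 (k=37): L=36 R=130
Round 4 (k=36): L=130 R=107
Round 5 (k=30): L=107 R=19

Answer: 107 19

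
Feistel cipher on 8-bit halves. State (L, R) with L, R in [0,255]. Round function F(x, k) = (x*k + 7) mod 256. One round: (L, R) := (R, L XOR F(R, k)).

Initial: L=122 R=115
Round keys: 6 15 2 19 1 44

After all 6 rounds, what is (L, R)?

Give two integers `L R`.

Round 1 (k=6): L=115 R=195
Round 2 (k=15): L=195 R=7
Round 3 (k=2): L=7 R=214
Round 4 (k=19): L=214 R=238
Round 5 (k=1): L=238 R=35
Round 6 (k=44): L=35 R=229

Answer: 35 229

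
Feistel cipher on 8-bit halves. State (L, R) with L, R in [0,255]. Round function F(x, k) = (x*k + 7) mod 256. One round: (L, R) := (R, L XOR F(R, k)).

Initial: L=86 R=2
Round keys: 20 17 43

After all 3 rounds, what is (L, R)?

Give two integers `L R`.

Answer: 18 116

Derivation:
Round 1 (k=20): L=2 R=121
Round 2 (k=17): L=121 R=18
Round 3 (k=43): L=18 R=116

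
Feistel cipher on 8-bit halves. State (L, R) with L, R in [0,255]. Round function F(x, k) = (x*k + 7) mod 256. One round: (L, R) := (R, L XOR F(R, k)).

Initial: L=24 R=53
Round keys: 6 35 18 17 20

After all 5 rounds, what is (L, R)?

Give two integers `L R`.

Answer: 28 167

Derivation:
Round 1 (k=6): L=53 R=93
Round 2 (k=35): L=93 R=139
Round 3 (k=18): L=139 R=144
Round 4 (k=17): L=144 R=28
Round 5 (k=20): L=28 R=167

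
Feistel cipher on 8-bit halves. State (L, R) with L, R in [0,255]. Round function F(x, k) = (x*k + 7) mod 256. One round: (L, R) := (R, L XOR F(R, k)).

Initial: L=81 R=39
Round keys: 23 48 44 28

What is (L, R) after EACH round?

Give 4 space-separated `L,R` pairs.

Round 1 (k=23): L=39 R=217
Round 2 (k=48): L=217 R=144
Round 3 (k=44): L=144 R=30
Round 4 (k=28): L=30 R=223

Answer: 39,217 217,144 144,30 30,223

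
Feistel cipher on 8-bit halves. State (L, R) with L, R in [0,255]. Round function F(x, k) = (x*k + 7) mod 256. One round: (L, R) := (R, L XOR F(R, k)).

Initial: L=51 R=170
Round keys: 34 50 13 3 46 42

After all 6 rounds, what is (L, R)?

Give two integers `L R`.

Round 1 (k=34): L=170 R=168
Round 2 (k=50): L=168 R=125
Round 3 (k=13): L=125 R=200
Round 4 (k=3): L=200 R=34
Round 5 (k=46): L=34 R=235
Round 6 (k=42): L=235 R=183

Answer: 235 183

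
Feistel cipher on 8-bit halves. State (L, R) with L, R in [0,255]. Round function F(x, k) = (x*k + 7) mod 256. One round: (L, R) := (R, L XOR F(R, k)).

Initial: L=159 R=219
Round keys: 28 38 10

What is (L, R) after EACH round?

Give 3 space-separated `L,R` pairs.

Answer: 219,100 100,4 4,75

Derivation:
Round 1 (k=28): L=219 R=100
Round 2 (k=38): L=100 R=4
Round 3 (k=10): L=4 R=75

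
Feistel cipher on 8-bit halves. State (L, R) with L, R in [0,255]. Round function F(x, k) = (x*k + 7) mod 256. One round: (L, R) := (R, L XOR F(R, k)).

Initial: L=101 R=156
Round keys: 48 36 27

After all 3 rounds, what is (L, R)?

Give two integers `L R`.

Round 1 (k=48): L=156 R=34
Round 2 (k=36): L=34 R=83
Round 3 (k=27): L=83 R=234

Answer: 83 234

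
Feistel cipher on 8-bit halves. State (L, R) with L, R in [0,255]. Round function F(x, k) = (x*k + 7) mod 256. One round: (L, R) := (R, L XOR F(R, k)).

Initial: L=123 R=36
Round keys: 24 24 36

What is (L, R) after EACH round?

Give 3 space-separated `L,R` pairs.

Round 1 (k=24): L=36 R=28
Round 2 (k=24): L=28 R=131
Round 3 (k=36): L=131 R=111

Answer: 36,28 28,131 131,111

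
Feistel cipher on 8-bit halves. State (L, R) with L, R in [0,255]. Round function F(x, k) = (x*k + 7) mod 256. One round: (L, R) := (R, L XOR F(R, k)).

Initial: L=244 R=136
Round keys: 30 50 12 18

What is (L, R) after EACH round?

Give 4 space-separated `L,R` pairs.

Answer: 136,3 3,21 21,0 0,18

Derivation:
Round 1 (k=30): L=136 R=3
Round 2 (k=50): L=3 R=21
Round 3 (k=12): L=21 R=0
Round 4 (k=18): L=0 R=18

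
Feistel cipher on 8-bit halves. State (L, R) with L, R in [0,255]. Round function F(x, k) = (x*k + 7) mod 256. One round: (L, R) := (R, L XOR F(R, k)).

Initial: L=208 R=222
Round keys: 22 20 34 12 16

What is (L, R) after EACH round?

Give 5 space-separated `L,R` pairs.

Answer: 222,203 203,61 61,234 234,194 194,205

Derivation:
Round 1 (k=22): L=222 R=203
Round 2 (k=20): L=203 R=61
Round 3 (k=34): L=61 R=234
Round 4 (k=12): L=234 R=194
Round 5 (k=16): L=194 R=205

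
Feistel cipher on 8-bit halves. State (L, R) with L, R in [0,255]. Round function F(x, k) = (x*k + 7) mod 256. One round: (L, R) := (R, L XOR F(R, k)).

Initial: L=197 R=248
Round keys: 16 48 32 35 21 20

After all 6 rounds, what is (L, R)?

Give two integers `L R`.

Answer: 97 146

Derivation:
Round 1 (k=16): L=248 R=66
Round 2 (k=48): L=66 R=159
Round 3 (k=32): L=159 R=165
Round 4 (k=35): L=165 R=9
Round 5 (k=21): L=9 R=97
Round 6 (k=20): L=97 R=146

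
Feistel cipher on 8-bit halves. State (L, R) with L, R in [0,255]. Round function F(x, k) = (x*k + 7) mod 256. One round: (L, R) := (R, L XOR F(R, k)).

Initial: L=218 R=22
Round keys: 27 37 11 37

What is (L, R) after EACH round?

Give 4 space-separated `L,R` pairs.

Round 1 (k=27): L=22 R=131
Round 2 (k=37): L=131 R=224
Round 3 (k=11): L=224 R=36
Round 4 (k=37): L=36 R=219

Answer: 22,131 131,224 224,36 36,219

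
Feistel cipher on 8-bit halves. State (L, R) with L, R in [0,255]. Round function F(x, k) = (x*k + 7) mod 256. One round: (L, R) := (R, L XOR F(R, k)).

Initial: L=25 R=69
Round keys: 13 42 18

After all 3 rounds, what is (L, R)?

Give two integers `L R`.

Round 1 (k=13): L=69 R=145
Round 2 (k=42): L=145 R=148
Round 3 (k=18): L=148 R=254

Answer: 148 254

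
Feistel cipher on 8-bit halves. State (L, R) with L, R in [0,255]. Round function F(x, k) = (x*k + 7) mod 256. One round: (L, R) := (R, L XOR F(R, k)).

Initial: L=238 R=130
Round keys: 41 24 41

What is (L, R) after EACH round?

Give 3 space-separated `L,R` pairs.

Answer: 130,55 55,173 173,139

Derivation:
Round 1 (k=41): L=130 R=55
Round 2 (k=24): L=55 R=173
Round 3 (k=41): L=173 R=139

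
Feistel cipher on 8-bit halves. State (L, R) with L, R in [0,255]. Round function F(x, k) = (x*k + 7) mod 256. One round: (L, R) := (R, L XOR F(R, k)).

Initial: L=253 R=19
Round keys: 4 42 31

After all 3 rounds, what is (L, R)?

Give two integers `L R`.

Round 1 (k=4): L=19 R=174
Round 2 (k=42): L=174 R=128
Round 3 (k=31): L=128 R=41

Answer: 128 41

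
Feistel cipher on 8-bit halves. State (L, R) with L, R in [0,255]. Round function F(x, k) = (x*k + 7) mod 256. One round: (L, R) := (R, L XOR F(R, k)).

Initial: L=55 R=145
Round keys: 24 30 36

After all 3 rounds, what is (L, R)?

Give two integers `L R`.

Answer: 38 247

Derivation:
Round 1 (k=24): L=145 R=168
Round 2 (k=30): L=168 R=38
Round 3 (k=36): L=38 R=247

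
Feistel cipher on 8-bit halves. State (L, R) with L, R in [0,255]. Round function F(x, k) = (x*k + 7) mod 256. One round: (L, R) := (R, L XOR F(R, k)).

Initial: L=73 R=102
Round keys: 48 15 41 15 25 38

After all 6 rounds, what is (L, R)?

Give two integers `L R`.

Answer: 191 9

Derivation:
Round 1 (k=48): L=102 R=110
Round 2 (k=15): L=110 R=31
Round 3 (k=41): L=31 R=144
Round 4 (k=15): L=144 R=104
Round 5 (k=25): L=104 R=191
Round 6 (k=38): L=191 R=9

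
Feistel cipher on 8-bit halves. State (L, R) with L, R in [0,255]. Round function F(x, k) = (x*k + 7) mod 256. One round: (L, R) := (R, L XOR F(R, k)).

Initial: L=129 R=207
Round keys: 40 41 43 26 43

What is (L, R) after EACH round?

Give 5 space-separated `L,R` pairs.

Answer: 207,222 222,90 90,251 251,223 223,135

Derivation:
Round 1 (k=40): L=207 R=222
Round 2 (k=41): L=222 R=90
Round 3 (k=43): L=90 R=251
Round 4 (k=26): L=251 R=223
Round 5 (k=43): L=223 R=135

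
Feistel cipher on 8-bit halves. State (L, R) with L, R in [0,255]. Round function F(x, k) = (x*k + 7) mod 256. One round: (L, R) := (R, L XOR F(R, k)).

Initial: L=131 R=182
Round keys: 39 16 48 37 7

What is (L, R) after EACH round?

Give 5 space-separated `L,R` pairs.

Answer: 182,66 66,145 145,117 117,97 97,219

Derivation:
Round 1 (k=39): L=182 R=66
Round 2 (k=16): L=66 R=145
Round 3 (k=48): L=145 R=117
Round 4 (k=37): L=117 R=97
Round 5 (k=7): L=97 R=219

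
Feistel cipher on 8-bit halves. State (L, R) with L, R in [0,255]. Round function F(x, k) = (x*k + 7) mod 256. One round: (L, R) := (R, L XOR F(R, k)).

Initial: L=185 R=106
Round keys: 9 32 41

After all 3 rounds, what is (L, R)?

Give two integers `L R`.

Round 1 (k=9): L=106 R=120
Round 2 (k=32): L=120 R=109
Round 3 (k=41): L=109 R=4

Answer: 109 4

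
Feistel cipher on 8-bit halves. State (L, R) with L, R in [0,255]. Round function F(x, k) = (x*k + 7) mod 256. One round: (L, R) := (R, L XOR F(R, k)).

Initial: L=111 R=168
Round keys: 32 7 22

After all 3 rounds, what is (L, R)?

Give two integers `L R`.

Round 1 (k=32): L=168 R=104
Round 2 (k=7): L=104 R=119
Round 3 (k=22): L=119 R=41

Answer: 119 41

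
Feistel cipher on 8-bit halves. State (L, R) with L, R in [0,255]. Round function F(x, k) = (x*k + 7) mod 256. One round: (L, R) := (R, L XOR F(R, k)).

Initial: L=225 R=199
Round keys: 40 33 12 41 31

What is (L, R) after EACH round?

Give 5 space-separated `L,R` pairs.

Answer: 199,254 254,2 2,225 225,18 18,212

Derivation:
Round 1 (k=40): L=199 R=254
Round 2 (k=33): L=254 R=2
Round 3 (k=12): L=2 R=225
Round 4 (k=41): L=225 R=18
Round 5 (k=31): L=18 R=212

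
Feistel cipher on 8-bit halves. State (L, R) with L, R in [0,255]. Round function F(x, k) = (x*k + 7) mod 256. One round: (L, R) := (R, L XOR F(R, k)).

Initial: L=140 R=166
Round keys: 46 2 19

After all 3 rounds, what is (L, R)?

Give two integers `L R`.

Round 1 (k=46): L=166 R=87
Round 2 (k=2): L=87 R=19
Round 3 (k=19): L=19 R=39

Answer: 19 39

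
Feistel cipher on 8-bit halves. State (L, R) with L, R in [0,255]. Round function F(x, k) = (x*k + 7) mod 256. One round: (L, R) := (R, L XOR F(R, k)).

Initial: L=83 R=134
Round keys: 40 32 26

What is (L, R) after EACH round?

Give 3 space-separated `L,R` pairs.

Answer: 134,164 164,1 1,133

Derivation:
Round 1 (k=40): L=134 R=164
Round 2 (k=32): L=164 R=1
Round 3 (k=26): L=1 R=133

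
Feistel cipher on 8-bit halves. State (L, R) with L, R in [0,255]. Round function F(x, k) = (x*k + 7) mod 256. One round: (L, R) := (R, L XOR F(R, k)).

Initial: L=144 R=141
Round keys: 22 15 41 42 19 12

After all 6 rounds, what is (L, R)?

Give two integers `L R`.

Round 1 (k=22): L=141 R=181
Round 2 (k=15): L=181 R=47
Round 3 (k=41): L=47 R=59
Round 4 (k=42): L=59 R=154
Round 5 (k=19): L=154 R=78
Round 6 (k=12): L=78 R=53

Answer: 78 53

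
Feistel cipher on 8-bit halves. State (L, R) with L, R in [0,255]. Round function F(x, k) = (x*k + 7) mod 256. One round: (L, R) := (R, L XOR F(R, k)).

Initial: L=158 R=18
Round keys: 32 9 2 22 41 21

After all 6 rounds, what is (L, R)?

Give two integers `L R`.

Answer: 26 96

Derivation:
Round 1 (k=32): L=18 R=217
Round 2 (k=9): L=217 R=186
Round 3 (k=2): L=186 R=162
Round 4 (k=22): L=162 R=73
Round 5 (k=41): L=73 R=26
Round 6 (k=21): L=26 R=96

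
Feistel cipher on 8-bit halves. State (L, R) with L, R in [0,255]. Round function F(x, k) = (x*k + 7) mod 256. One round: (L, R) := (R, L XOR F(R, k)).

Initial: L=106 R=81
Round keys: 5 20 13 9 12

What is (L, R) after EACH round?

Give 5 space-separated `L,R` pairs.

Round 1 (k=5): L=81 R=246
Round 2 (k=20): L=246 R=110
Round 3 (k=13): L=110 R=107
Round 4 (k=9): L=107 R=164
Round 5 (k=12): L=164 R=220

Answer: 81,246 246,110 110,107 107,164 164,220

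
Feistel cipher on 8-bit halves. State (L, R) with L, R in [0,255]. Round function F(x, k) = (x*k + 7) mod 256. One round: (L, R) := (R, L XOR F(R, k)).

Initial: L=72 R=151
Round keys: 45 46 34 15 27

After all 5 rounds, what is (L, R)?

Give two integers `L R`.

Round 1 (k=45): L=151 R=218
Round 2 (k=46): L=218 R=164
Round 3 (k=34): L=164 R=21
Round 4 (k=15): L=21 R=230
Round 5 (k=27): L=230 R=92

Answer: 230 92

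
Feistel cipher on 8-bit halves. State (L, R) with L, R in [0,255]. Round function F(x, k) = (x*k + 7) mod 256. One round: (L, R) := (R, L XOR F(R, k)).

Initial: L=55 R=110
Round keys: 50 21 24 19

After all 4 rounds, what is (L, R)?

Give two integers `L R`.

Round 1 (k=50): L=110 R=180
Round 2 (k=21): L=180 R=165
Round 3 (k=24): L=165 R=203
Round 4 (k=19): L=203 R=189

Answer: 203 189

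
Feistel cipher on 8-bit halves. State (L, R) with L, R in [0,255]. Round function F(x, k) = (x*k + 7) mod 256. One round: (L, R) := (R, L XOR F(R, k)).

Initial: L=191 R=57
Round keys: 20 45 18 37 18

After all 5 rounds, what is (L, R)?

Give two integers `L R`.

Round 1 (k=20): L=57 R=196
Round 2 (k=45): L=196 R=66
Round 3 (k=18): L=66 R=111
Round 4 (k=37): L=111 R=80
Round 5 (k=18): L=80 R=200

Answer: 80 200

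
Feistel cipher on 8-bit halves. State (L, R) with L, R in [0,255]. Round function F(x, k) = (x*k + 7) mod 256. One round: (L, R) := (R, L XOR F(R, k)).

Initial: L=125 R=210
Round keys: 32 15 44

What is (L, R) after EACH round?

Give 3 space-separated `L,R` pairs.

Answer: 210,58 58,191 191,225

Derivation:
Round 1 (k=32): L=210 R=58
Round 2 (k=15): L=58 R=191
Round 3 (k=44): L=191 R=225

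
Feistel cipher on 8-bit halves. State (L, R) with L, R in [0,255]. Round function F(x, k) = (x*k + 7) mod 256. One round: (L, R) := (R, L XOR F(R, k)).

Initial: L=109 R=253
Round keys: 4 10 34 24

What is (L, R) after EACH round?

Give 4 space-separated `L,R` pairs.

Round 1 (k=4): L=253 R=150
Round 2 (k=10): L=150 R=30
Round 3 (k=34): L=30 R=149
Round 4 (k=24): L=149 R=225

Answer: 253,150 150,30 30,149 149,225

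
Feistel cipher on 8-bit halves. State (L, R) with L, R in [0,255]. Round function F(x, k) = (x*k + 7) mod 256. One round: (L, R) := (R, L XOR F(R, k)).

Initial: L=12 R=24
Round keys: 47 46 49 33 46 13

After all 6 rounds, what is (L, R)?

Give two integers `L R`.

Round 1 (k=47): L=24 R=99
Round 2 (k=46): L=99 R=201
Round 3 (k=49): L=201 R=227
Round 4 (k=33): L=227 R=131
Round 5 (k=46): L=131 R=114
Round 6 (k=13): L=114 R=82

Answer: 114 82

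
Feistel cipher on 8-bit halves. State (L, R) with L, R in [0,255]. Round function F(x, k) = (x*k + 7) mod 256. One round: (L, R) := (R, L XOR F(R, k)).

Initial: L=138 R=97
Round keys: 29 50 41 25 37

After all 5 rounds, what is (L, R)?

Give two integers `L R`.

Answer: 4 236

Derivation:
Round 1 (k=29): L=97 R=142
Round 2 (k=50): L=142 R=162
Round 3 (k=41): L=162 R=119
Round 4 (k=25): L=119 R=4
Round 5 (k=37): L=4 R=236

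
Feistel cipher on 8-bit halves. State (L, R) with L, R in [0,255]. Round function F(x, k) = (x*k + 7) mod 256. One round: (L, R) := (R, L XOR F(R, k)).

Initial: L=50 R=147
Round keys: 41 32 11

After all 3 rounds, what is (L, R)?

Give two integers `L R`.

Answer: 148 195

Derivation:
Round 1 (k=41): L=147 R=160
Round 2 (k=32): L=160 R=148
Round 3 (k=11): L=148 R=195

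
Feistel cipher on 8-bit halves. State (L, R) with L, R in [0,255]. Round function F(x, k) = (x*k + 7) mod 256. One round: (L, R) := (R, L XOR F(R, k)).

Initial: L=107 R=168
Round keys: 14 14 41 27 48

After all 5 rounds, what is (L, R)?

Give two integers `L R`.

Round 1 (k=14): L=168 R=92
Round 2 (k=14): L=92 R=167
Round 3 (k=41): L=167 R=154
Round 4 (k=27): L=154 R=226
Round 5 (k=48): L=226 R=253

Answer: 226 253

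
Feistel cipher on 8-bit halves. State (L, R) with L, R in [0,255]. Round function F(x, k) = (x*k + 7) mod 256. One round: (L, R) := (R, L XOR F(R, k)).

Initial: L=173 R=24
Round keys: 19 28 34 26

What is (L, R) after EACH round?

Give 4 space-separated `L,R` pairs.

Answer: 24,98 98,167 167,87 87,122

Derivation:
Round 1 (k=19): L=24 R=98
Round 2 (k=28): L=98 R=167
Round 3 (k=34): L=167 R=87
Round 4 (k=26): L=87 R=122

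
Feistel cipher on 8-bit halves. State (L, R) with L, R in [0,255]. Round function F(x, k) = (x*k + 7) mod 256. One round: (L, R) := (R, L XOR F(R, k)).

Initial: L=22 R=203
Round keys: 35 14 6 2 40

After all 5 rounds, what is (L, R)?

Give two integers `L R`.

Answer: 217 118

Derivation:
Round 1 (k=35): L=203 R=222
Round 2 (k=14): L=222 R=224
Round 3 (k=6): L=224 R=153
Round 4 (k=2): L=153 R=217
Round 5 (k=40): L=217 R=118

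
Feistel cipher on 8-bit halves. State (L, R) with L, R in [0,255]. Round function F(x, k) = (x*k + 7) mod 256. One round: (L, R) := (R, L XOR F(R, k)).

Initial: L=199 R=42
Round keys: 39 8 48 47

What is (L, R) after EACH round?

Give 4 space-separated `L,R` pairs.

Answer: 42,170 170,125 125,221 221,231

Derivation:
Round 1 (k=39): L=42 R=170
Round 2 (k=8): L=170 R=125
Round 3 (k=48): L=125 R=221
Round 4 (k=47): L=221 R=231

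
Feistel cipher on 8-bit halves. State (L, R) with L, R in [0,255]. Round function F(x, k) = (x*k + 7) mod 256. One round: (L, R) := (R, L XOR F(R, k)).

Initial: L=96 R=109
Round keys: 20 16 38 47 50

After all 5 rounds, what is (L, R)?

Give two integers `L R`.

Answer: 37 201

Derivation:
Round 1 (k=20): L=109 R=235
Round 2 (k=16): L=235 R=218
Round 3 (k=38): L=218 R=136
Round 4 (k=47): L=136 R=37
Round 5 (k=50): L=37 R=201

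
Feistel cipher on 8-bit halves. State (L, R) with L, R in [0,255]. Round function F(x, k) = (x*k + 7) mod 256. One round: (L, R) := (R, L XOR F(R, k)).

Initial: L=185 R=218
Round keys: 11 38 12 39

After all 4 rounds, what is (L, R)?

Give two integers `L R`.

Round 1 (k=11): L=218 R=220
Round 2 (k=38): L=220 R=117
Round 3 (k=12): L=117 R=95
Round 4 (k=39): L=95 R=245

Answer: 95 245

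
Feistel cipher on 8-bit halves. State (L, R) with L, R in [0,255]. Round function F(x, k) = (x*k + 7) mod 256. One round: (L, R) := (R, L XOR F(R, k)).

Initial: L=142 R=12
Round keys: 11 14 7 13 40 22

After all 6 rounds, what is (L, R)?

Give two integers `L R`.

Round 1 (k=11): L=12 R=5
Round 2 (k=14): L=5 R=65
Round 3 (k=7): L=65 R=203
Round 4 (k=13): L=203 R=23
Round 5 (k=40): L=23 R=84
Round 6 (k=22): L=84 R=40

Answer: 84 40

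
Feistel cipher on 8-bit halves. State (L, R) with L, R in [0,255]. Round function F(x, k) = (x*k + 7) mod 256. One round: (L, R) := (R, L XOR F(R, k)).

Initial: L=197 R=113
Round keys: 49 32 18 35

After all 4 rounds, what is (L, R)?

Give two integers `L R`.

Answer: 126 151

Derivation:
Round 1 (k=49): L=113 R=109
Round 2 (k=32): L=109 R=214
Round 3 (k=18): L=214 R=126
Round 4 (k=35): L=126 R=151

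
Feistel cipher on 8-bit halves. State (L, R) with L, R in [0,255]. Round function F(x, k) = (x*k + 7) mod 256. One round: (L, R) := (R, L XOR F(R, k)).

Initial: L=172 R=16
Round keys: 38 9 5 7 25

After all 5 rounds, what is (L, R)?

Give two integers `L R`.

Round 1 (k=38): L=16 R=203
Round 2 (k=9): L=203 R=58
Round 3 (k=5): L=58 R=226
Round 4 (k=7): L=226 R=15
Round 5 (k=25): L=15 R=156

Answer: 15 156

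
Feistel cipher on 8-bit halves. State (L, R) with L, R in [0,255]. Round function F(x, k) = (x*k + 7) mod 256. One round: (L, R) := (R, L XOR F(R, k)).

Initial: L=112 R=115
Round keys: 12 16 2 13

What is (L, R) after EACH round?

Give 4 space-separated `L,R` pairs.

Answer: 115,27 27,196 196,148 148,79

Derivation:
Round 1 (k=12): L=115 R=27
Round 2 (k=16): L=27 R=196
Round 3 (k=2): L=196 R=148
Round 4 (k=13): L=148 R=79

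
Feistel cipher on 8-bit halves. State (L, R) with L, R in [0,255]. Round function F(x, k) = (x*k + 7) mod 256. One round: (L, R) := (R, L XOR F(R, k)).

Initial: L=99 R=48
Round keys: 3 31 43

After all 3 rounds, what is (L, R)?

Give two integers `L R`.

Answer: 163 156

Derivation:
Round 1 (k=3): L=48 R=244
Round 2 (k=31): L=244 R=163
Round 3 (k=43): L=163 R=156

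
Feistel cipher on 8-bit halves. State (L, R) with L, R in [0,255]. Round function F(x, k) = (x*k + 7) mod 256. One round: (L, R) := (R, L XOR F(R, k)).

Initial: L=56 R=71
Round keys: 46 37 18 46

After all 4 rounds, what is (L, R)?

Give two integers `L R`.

Round 1 (k=46): L=71 R=241
Round 2 (k=37): L=241 R=155
Round 3 (k=18): L=155 R=28
Round 4 (k=46): L=28 R=148

Answer: 28 148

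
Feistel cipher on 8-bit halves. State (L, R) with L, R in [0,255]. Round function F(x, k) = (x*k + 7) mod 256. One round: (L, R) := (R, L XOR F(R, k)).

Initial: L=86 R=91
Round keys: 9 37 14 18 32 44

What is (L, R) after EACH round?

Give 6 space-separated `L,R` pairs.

Round 1 (k=9): L=91 R=108
Round 2 (k=37): L=108 R=248
Round 3 (k=14): L=248 R=251
Round 4 (k=18): L=251 R=85
Round 5 (k=32): L=85 R=92
Round 6 (k=44): L=92 R=130

Answer: 91,108 108,248 248,251 251,85 85,92 92,130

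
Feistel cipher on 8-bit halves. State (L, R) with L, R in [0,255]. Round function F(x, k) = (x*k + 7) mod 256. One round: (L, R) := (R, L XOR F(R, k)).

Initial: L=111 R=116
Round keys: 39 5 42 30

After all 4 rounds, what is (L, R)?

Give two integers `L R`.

Answer: 177 226

Derivation:
Round 1 (k=39): L=116 R=220
Round 2 (k=5): L=220 R=39
Round 3 (k=42): L=39 R=177
Round 4 (k=30): L=177 R=226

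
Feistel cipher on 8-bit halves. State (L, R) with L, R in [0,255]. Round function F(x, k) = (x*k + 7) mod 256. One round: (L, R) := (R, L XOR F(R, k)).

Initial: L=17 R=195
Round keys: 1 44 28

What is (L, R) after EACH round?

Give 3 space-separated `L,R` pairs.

Answer: 195,219 219,104 104,188

Derivation:
Round 1 (k=1): L=195 R=219
Round 2 (k=44): L=219 R=104
Round 3 (k=28): L=104 R=188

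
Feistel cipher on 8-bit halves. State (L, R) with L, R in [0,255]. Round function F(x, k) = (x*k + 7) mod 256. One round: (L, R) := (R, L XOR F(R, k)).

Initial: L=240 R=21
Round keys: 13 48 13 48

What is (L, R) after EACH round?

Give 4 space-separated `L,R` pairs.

Answer: 21,232 232,146 146,153 153,37

Derivation:
Round 1 (k=13): L=21 R=232
Round 2 (k=48): L=232 R=146
Round 3 (k=13): L=146 R=153
Round 4 (k=48): L=153 R=37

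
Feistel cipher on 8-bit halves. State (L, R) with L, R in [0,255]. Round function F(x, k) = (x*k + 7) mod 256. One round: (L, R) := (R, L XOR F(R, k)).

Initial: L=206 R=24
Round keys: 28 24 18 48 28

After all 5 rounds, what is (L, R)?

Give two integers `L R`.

Answer: 128 107

Derivation:
Round 1 (k=28): L=24 R=105
Round 2 (k=24): L=105 R=199
Round 3 (k=18): L=199 R=108
Round 4 (k=48): L=108 R=128
Round 5 (k=28): L=128 R=107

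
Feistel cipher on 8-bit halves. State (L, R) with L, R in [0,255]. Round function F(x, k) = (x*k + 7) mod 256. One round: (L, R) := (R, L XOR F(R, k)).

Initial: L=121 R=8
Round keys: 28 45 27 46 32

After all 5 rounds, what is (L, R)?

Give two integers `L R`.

Round 1 (k=28): L=8 R=158
Round 2 (k=45): L=158 R=197
Round 3 (k=27): L=197 R=80
Round 4 (k=46): L=80 R=162
Round 5 (k=32): L=162 R=23

Answer: 162 23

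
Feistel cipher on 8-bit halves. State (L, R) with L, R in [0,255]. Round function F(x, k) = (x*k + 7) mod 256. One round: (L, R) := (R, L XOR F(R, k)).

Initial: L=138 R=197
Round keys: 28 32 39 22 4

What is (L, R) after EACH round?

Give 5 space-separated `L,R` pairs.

Round 1 (k=28): L=197 R=25
Round 2 (k=32): L=25 R=226
Round 3 (k=39): L=226 R=108
Round 4 (k=22): L=108 R=173
Round 5 (k=4): L=173 R=215

Answer: 197,25 25,226 226,108 108,173 173,215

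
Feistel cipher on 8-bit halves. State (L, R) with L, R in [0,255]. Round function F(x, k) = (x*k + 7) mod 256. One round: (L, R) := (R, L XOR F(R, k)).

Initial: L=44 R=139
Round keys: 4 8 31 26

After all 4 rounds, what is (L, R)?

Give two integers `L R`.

Round 1 (k=4): L=139 R=31
Round 2 (k=8): L=31 R=116
Round 3 (k=31): L=116 R=12
Round 4 (k=26): L=12 R=75

Answer: 12 75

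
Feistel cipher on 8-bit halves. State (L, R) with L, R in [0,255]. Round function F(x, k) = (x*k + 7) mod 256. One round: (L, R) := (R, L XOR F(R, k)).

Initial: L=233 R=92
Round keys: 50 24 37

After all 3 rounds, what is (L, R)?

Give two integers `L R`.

Answer: 75 200

Derivation:
Round 1 (k=50): L=92 R=22
Round 2 (k=24): L=22 R=75
Round 3 (k=37): L=75 R=200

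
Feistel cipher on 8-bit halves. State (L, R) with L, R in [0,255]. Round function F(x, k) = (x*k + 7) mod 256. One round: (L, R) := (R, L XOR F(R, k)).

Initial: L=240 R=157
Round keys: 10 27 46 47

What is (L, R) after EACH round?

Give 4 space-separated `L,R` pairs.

Round 1 (k=10): L=157 R=217
Round 2 (k=27): L=217 R=119
Round 3 (k=46): L=119 R=176
Round 4 (k=47): L=176 R=32

Answer: 157,217 217,119 119,176 176,32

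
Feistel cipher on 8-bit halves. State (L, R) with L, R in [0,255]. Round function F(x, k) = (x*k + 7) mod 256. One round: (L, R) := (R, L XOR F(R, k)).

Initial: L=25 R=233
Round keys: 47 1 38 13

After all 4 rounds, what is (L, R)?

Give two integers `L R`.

Round 1 (k=47): L=233 R=215
Round 2 (k=1): L=215 R=55
Round 3 (k=38): L=55 R=230
Round 4 (k=13): L=230 R=130

Answer: 230 130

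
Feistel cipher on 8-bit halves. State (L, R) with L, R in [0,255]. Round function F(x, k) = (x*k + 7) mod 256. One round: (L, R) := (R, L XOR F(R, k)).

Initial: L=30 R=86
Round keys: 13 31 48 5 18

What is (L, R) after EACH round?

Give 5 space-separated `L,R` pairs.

Answer: 86,123 123,186 186,156 156,169 169,117

Derivation:
Round 1 (k=13): L=86 R=123
Round 2 (k=31): L=123 R=186
Round 3 (k=48): L=186 R=156
Round 4 (k=5): L=156 R=169
Round 5 (k=18): L=169 R=117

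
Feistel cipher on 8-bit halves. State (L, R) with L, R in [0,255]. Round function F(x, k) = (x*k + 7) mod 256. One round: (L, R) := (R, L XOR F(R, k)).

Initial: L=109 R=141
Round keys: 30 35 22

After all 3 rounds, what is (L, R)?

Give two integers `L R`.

Round 1 (k=30): L=141 R=224
Round 2 (k=35): L=224 R=42
Round 3 (k=22): L=42 R=67

Answer: 42 67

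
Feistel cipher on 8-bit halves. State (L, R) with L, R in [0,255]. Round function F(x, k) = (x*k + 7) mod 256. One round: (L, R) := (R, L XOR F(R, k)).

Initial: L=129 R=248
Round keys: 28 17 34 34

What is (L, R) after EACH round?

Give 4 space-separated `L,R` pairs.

Answer: 248,166 166,245 245,55 55,160

Derivation:
Round 1 (k=28): L=248 R=166
Round 2 (k=17): L=166 R=245
Round 3 (k=34): L=245 R=55
Round 4 (k=34): L=55 R=160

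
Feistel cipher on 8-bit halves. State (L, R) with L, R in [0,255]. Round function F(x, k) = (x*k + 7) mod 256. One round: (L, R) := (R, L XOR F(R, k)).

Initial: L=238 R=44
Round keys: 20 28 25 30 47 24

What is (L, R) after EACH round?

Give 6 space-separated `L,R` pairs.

Round 1 (k=20): L=44 R=153
Round 2 (k=28): L=153 R=239
Round 3 (k=25): L=239 R=199
Round 4 (k=30): L=199 R=182
Round 5 (k=47): L=182 R=182
Round 6 (k=24): L=182 R=161

Answer: 44,153 153,239 239,199 199,182 182,182 182,161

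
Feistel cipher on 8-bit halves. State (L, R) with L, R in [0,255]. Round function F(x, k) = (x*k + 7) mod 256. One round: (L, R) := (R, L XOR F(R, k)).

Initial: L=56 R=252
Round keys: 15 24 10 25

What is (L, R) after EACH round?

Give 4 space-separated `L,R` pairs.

Round 1 (k=15): L=252 R=243
Round 2 (k=24): L=243 R=51
Round 3 (k=10): L=51 R=246
Round 4 (k=25): L=246 R=62

Answer: 252,243 243,51 51,246 246,62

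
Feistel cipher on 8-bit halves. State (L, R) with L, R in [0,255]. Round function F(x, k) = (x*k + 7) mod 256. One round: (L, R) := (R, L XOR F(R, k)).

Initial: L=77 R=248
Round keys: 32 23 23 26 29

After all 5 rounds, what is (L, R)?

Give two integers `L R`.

Round 1 (k=32): L=248 R=74
Round 2 (k=23): L=74 R=85
Round 3 (k=23): L=85 R=224
Round 4 (k=26): L=224 R=146
Round 5 (k=29): L=146 R=113

Answer: 146 113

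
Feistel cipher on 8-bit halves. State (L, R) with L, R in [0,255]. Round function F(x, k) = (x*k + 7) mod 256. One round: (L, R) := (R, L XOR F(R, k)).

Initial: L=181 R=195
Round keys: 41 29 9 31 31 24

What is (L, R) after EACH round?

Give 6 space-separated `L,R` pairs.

Answer: 195,247 247,193 193,39 39,1 1,1 1,30

Derivation:
Round 1 (k=41): L=195 R=247
Round 2 (k=29): L=247 R=193
Round 3 (k=9): L=193 R=39
Round 4 (k=31): L=39 R=1
Round 5 (k=31): L=1 R=1
Round 6 (k=24): L=1 R=30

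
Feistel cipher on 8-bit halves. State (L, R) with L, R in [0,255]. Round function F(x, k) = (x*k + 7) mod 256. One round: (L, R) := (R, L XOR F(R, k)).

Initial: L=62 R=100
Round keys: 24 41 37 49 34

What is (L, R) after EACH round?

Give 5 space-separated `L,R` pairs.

Answer: 100,89 89,44 44,58 58,13 13,251

Derivation:
Round 1 (k=24): L=100 R=89
Round 2 (k=41): L=89 R=44
Round 3 (k=37): L=44 R=58
Round 4 (k=49): L=58 R=13
Round 5 (k=34): L=13 R=251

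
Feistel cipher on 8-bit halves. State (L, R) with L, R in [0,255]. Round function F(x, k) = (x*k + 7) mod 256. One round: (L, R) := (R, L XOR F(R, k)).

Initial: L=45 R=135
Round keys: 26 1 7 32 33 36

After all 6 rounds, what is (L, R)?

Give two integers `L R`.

Answer: 57 252

Derivation:
Round 1 (k=26): L=135 R=144
Round 2 (k=1): L=144 R=16
Round 3 (k=7): L=16 R=231
Round 4 (k=32): L=231 R=247
Round 5 (k=33): L=247 R=57
Round 6 (k=36): L=57 R=252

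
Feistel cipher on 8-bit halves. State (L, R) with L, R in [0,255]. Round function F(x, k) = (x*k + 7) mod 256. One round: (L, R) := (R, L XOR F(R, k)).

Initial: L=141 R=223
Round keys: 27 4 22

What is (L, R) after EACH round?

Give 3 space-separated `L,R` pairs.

Round 1 (k=27): L=223 R=1
Round 2 (k=4): L=1 R=212
Round 3 (k=22): L=212 R=62

Answer: 223,1 1,212 212,62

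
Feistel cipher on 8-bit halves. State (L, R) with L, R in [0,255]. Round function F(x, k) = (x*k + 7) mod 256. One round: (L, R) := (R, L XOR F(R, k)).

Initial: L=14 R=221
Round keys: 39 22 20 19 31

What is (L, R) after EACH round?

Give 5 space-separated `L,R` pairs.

Round 1 (k=39): L=221 R=188
Round 2 (k=22): L=188 R=242
Round 3 (k=20): L=242 R=83
Round 4 (k=19): L=83 R=194
Round 5 (k=31): L=194 R=214

Answer: 221,188 188,242 242,83 83,194 194,214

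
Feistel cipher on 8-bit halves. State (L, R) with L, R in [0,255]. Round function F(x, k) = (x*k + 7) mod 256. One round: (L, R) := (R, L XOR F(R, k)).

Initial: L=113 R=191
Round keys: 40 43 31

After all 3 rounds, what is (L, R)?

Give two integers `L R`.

Answer: 254 103

Derivation:
Round 1 (k=40): L=191 R=174
Round 2 (k=43): L=174 R=254
Round 3 (k=31): L=254 R=103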